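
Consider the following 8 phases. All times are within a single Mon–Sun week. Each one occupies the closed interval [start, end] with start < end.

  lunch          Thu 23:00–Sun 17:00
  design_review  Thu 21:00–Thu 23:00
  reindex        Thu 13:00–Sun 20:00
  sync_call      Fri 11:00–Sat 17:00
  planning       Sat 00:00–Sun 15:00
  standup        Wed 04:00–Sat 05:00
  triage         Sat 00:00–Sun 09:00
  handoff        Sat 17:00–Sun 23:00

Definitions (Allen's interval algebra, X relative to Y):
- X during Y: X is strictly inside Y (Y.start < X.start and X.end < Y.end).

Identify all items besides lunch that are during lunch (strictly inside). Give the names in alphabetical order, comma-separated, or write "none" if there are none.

Target lunch = [Thu 23:00, Sun 17:00].
design_review [Thu 21:00, Thu 23:00] → meets → no.
handoff [Sat 17:00, Sun 23:00] → overlapped-by → no.
planning [Sat 00:00, Sun 15:00] → during → yes.
reindex [Thu 13:00, Sun 20:00] → contains → no.
standup [Wed 04:00, Sat 05:00] → overlaps → no.
sync_call [Fri 11:00, Sat 17:00] → during → yes.
triage [Sat 00:00, Sun 09:00] → during → yes.
Result: planning, sync_call, triage.

planning, sync_call, triage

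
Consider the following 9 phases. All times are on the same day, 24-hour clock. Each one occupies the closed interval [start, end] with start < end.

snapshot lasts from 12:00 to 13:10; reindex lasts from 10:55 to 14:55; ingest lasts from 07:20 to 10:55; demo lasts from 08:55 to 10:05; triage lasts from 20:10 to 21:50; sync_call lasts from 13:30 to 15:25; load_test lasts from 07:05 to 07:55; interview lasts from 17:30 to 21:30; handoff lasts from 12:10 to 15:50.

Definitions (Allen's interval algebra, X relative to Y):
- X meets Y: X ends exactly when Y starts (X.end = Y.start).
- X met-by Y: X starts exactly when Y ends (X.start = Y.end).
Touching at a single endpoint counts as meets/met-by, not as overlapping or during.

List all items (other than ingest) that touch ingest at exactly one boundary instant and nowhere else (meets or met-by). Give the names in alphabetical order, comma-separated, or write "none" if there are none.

reindex

Target ingest = [07:20, 10:55].
demo [08:55, 10:05] → during → no.
handoff [12:10, 15:50] → after → no.
interview [17:30, 21:30] → after → no.
load_test [07:05, 07:55] → overlaps → no.
reindex [10:55, 14:55] → met-by → yes.
snapshot [12:00, 13:10] → after → no.
sync_call [13:30, 15:25] → after → no.
triage [20:10, 21:50] → after → no.
Result: reindex.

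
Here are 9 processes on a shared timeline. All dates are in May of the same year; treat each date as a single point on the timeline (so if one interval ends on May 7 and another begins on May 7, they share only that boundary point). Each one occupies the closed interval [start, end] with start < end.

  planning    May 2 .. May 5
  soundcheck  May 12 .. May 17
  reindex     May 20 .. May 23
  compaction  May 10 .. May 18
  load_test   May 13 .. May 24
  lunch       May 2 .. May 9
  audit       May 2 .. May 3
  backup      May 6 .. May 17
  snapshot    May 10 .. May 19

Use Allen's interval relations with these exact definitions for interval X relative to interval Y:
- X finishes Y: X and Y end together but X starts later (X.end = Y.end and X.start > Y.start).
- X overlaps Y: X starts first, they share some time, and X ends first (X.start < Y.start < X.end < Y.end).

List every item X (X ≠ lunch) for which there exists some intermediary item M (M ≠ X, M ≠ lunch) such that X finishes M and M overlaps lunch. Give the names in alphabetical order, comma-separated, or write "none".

none

Target lunch = [May 2, May 9].
Intermediaries M with M overlaps lunch: none.
Union: none.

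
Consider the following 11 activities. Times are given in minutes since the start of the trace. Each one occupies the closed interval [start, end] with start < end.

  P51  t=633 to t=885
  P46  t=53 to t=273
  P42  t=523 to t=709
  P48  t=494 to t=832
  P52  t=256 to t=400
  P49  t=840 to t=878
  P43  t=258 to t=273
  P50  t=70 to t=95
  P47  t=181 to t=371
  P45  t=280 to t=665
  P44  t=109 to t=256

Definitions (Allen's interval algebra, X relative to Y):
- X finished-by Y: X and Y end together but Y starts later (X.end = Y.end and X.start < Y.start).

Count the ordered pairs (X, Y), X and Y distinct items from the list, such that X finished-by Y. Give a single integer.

1

Checking all 110 ordered pairs for relation 'finished-by'; matching pairs in alphabetical order:
(P46, P43): P46 finished-by P43 ✓
Count: 1.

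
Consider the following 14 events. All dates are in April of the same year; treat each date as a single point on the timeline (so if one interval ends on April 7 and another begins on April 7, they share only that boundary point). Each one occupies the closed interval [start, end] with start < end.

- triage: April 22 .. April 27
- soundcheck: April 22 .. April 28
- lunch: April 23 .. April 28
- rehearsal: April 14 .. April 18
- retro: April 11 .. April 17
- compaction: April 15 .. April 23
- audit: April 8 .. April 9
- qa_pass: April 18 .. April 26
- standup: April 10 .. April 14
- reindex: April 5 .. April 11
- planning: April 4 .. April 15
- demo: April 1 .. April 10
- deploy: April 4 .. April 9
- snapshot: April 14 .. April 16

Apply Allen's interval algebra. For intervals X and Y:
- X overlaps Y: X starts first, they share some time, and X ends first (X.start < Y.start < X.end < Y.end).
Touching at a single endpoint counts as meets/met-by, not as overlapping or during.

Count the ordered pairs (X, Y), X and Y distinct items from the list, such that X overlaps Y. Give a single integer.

19

Checking all 182 ordered pairs for relation 'overlaps'; matching pairs in alphabetical order:
(compaction, qa_pass): compaction overlaps qa_pass ✓
(compaction, soundcheck): compaction overlaps soundcheck ✓
(compaction, triage): compaction overlaps triage ✓
(demo, planning): demo overlaps planning ✓
(demo, reindex): demo overlaps reindex ✓
(deploy, reindex): deploy overlaps reindex ✓
(planning, rehearsal): planning overlaps rehearsal ✓
(planning, retro): planning overlaps retro ✓
(planning, snapshot): planning overlaps snapshot ✓
(qa_pass, lunch): qa_pass overlaps lunch ✓
(qa_pass, soundcheck): qa_pass overlaps soundcheck ✓
(qa_pass, triage): qa_pass overlaps triage ✓
(rehearsal, compaction): rehearsal overlaps compaction ✓
(reindex, standup): reindex overlaps standup ✓
(retro, compaction): retro overlaps compaction ✓
(retro, rehearsal): retro overlaps rehearsal ✓
(snapshot, compaction): snapshot overlaps compaction ✓
(standup, retro): standup overlaps retro ✓
(triage, lunch): triage overlaps lunch ✓
Count: 19.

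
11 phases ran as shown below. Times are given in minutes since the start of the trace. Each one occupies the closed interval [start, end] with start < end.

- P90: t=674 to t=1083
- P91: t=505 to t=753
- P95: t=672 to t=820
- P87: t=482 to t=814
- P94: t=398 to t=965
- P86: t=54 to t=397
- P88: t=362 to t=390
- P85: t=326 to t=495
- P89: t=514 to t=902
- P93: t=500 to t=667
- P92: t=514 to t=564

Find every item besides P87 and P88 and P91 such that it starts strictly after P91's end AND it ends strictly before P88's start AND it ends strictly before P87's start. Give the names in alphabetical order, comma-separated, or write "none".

none

Conditions: its start is strictly after P91's end (X.start > t=753) AND its end is strictly before P88's start (X.end < t=362) AND its end is strictly before P87's start (X.end < t=482).
P85: start t=326 > t=753? ✗; end t=495 < t=362? ✗; end t=495 < t=482? ✗ → no.
P86: start t=54 > t=753? ✗; end t=397 < t=362? ✗; end t=397 < t=482? ✓ → no.
P89: start t=514 > t=753? ✗; end t=902 < t=362? ✗; end t=902 < t=482? ✗ → no.
P90: start t=674 > t=753? ✗; end t=1083 < t=362? ✗; end t=1083 < t=482? ✗ → no.
P92: start t=514 > t=753? ✗; end t=564 < t=362? ✗; end t=564 < t=482? ✗ → no.
P93: start t=500 > t=753? ✗; end t=667 < t=362? ✗; end t=667 < t=482? ✗ → no.
P94: start t=398 > t=753? ✗; end t=965 < t=362? ✗; end t=965 < t=482? ✗ → no.
P95: start t=672 > t=753? ✗; end t=820 < t=362? ✗; end t=820 < t=482? ✗ → no.
Result: none.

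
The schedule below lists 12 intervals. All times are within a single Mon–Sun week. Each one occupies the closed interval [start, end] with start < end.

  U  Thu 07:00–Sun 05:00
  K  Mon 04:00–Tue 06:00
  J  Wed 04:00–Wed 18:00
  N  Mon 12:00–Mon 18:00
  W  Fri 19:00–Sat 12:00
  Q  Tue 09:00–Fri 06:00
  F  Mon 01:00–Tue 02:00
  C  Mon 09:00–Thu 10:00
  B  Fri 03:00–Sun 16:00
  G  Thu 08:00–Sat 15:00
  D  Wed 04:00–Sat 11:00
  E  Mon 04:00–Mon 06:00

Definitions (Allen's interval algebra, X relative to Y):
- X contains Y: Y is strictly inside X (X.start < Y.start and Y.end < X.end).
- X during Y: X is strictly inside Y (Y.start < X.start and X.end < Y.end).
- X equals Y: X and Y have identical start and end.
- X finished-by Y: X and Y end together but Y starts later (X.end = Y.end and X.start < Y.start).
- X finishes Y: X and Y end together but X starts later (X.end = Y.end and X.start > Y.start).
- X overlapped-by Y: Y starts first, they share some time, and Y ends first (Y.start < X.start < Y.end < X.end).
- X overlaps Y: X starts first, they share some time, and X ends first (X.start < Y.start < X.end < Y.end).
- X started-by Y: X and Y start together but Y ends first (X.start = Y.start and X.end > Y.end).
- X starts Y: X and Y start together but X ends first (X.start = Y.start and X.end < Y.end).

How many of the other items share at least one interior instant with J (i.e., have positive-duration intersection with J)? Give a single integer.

Target J = [Wed 04:00, Wed 18:00].
B [Fri 03:00, Sun 16:00] → after → no.
C [Mon 09:00, Thu 10:00] → contains → counts.
D [Wed 04:00, Sat 11:00] → started-by → counts.
E [Mon 04:00, Mon 06:00] → before → no.
F [Mon 01:00, Tue 02:00] → before → no.
G [Thu 08:00, Sat 15:00] → after → no.
K [Mon 04:00, Tue 06:00] → before → no.
N [Mon 12:00, Mon 18:00] → before → no.
Q [Tue 09:00, Fri 06:00] → contains → counts.
U [Thu 07:00, Sun 05:00] → after → no.
W [Fri 19:00, Sat 12:00] → after → no.
Total: 3.

3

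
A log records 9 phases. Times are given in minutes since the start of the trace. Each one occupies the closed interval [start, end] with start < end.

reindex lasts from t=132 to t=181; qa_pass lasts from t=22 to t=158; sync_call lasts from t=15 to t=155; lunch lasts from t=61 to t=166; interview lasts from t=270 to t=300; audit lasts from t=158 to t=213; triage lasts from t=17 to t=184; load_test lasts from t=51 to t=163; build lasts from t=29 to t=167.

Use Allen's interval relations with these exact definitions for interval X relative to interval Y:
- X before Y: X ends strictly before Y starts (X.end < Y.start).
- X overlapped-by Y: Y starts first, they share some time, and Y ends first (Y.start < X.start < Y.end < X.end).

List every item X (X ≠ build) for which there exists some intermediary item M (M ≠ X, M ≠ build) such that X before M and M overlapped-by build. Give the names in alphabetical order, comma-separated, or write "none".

sync_call

Target build = [t=29, t=167].
Intermediaries M with M overlapped-by build: audit, reindex.
Via audit — items with X before audit: sync_call.
Via reindex — items with X before reindex: none.
Union: sync_call.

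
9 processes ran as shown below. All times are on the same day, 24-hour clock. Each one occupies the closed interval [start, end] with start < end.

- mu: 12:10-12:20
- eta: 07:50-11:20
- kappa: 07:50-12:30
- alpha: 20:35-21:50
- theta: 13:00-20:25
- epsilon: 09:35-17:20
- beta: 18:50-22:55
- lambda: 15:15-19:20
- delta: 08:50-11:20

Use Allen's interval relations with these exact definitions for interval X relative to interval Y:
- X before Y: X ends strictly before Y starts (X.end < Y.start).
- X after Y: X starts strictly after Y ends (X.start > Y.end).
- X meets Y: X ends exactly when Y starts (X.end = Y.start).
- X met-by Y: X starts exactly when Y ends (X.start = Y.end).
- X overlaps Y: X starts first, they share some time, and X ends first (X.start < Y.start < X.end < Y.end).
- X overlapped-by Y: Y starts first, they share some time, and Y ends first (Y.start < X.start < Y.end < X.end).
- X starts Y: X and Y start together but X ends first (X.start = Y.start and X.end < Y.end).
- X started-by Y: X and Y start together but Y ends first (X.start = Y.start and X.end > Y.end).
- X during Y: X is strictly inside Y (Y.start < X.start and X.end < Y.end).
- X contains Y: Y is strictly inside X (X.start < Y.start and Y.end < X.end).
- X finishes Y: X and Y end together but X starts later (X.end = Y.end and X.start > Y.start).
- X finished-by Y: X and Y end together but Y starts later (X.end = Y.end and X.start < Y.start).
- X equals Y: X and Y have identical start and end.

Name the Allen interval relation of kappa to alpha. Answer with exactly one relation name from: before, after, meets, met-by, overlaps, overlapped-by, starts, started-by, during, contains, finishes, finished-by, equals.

before

kappa = [07:50, 12:30]; alpha = [20:35, 21:50].
Compare endpoints: kappa.start < alpha.start, kappa.start < alpha.end, kappa.end < alpha.start, kappa.end < alpha.end.
That pattern is 'before'.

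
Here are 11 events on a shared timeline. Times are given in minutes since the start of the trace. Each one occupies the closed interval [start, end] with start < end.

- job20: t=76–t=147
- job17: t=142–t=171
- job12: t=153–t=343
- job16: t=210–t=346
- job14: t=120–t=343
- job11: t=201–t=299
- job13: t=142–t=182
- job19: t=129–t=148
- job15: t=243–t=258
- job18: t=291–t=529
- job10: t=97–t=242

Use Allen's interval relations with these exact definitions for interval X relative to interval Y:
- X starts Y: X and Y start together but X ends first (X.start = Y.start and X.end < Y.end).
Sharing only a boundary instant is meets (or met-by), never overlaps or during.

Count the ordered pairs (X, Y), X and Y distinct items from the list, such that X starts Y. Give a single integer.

Checking all 110 ordered pairs for relation 'starts'; matching pairs in alphabetical order:
(job17, job13): job17 starts job13 ✓
Count: 1.

1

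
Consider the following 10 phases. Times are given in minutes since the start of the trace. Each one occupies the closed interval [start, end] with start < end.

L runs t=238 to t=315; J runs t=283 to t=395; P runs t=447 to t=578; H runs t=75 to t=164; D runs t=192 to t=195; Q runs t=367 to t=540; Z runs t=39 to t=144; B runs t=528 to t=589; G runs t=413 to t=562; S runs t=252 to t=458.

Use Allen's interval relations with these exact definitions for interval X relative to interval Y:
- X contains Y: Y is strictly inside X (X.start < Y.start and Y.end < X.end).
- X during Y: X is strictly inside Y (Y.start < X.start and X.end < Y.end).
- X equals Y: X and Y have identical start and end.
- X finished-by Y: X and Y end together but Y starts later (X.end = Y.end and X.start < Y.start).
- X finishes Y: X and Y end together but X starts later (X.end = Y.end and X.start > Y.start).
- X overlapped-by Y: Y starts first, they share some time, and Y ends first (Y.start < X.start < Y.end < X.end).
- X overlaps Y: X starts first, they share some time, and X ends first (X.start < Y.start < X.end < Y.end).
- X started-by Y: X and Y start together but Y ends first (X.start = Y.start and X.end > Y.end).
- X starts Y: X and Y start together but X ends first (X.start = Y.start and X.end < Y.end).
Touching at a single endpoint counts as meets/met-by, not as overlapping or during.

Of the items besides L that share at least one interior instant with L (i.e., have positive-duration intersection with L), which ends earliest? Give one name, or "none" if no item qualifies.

Target L = [t=238, t=315].
B [t=528, t=589] → after → excluded.
D [t=192, t=195] → before → excluded.
G [t=413, t=562] → after → excluded.
H [t=75, t=164] → before → excluded.
J [t=283, t=395] → overlapped-by → candidate.
P [t=447, t=578] → after → excluded.
Q [t=367, t=540] → after → excluded.
S [t=252, t=458] → overlapped-by → candidate.
Z [t=39, t=144] → before → excluded.
Among candidates, earliest end is t=395 → J.

J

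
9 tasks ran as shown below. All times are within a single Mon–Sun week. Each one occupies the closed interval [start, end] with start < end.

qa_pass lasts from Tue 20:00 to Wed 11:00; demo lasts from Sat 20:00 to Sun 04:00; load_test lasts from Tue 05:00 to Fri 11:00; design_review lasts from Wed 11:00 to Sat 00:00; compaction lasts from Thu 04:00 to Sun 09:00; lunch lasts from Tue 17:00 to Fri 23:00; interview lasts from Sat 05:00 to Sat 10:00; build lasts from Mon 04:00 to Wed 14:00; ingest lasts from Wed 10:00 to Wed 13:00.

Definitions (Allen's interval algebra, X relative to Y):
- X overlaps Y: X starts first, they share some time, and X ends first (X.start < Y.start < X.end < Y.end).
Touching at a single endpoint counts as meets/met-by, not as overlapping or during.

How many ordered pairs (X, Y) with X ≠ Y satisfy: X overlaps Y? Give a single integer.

11

Checking all 72 ordered pairs for relation 'overlaps'; matching pairs in alphabetical order:
(build, design_review): build overlaps design_review ✓
(build, load_test): build overlaps load_test ✓
(build, lunch): build overlaps lunch ✓
(design_review, compaction): design_review overlaps compaction ✓
(ingest, design_review): ingest overlaps design_review ✓
(load_test, compaction): load_test overlaps compaction ✓
(load_test, design_review): load_test overlaps design_review ✓
(load_test, lunch): load_test overlaps lunch ✓
(lunch, compaction): lunch overlaps compaction ✓
(lunch, design_review): lunch overlaps design_review ✓
(qa_pass, ingest): qa_pass overlaps ingest ✓
Count: 11.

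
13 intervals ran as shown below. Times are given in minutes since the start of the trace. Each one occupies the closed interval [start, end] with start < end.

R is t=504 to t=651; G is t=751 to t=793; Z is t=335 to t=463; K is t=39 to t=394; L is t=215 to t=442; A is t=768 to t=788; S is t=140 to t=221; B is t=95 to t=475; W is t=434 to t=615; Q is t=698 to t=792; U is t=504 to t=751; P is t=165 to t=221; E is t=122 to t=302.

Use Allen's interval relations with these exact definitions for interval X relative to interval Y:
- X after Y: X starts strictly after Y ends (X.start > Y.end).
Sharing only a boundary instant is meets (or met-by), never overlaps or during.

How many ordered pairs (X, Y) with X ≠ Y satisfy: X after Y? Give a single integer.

Checking all 156 ordered pairs for relation 'after'; matching pairs in alphabetical order:
(A, B): A after B ✓
(A, E): A after E ✓
(A, K): A after K ✓
(A, L): A after L ✓
(A, P): A after P ✓
(A, R): A after R ✓
(A, S): A after S ✓
(A, U): A after U ✓
(A, W): A after W ✓
(A, Z): A after Z ✓
(G, B): G after B ✓
(G, E): G after E ✓
(G, K): G after K ✓
(G, L): G after L ✓
(G, P): G after P ✓
(G, R): G after R ✓
(G, S): G after S ✓
(G, W): G after W ✓
(G, Z): G after Z ✓
(Q, B): Q after B ✓
(Q, E): Q after E ✓
(Q, K): Q after K ✓
(Q, L): Q after L ✓
(Q, P): Q after P ✓
... plus 25 further pairs not listed.
Count: 49.

49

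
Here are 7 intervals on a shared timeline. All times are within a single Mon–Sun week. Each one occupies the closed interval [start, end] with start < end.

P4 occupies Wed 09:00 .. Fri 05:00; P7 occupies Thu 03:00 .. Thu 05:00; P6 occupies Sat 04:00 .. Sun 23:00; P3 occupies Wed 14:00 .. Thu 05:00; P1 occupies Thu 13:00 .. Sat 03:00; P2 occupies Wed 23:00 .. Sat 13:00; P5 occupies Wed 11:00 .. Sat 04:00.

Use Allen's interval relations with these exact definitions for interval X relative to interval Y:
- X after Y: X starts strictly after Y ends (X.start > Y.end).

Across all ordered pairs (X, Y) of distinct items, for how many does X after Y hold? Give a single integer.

Checking all 42 ordered pairs for relation 'after'; matching pairs in alphabetical order:
(P1, P3): P1 after P3 ✓
(P1, P7): P1 after P7 ✓
(P6, P1): P6 after P1 ✓
(P6, P3): P6 after P3 ✓
(P6, P4): P6 after P4 ✓
(P6, P7): P6 after P7 ✓
Count: 6.

6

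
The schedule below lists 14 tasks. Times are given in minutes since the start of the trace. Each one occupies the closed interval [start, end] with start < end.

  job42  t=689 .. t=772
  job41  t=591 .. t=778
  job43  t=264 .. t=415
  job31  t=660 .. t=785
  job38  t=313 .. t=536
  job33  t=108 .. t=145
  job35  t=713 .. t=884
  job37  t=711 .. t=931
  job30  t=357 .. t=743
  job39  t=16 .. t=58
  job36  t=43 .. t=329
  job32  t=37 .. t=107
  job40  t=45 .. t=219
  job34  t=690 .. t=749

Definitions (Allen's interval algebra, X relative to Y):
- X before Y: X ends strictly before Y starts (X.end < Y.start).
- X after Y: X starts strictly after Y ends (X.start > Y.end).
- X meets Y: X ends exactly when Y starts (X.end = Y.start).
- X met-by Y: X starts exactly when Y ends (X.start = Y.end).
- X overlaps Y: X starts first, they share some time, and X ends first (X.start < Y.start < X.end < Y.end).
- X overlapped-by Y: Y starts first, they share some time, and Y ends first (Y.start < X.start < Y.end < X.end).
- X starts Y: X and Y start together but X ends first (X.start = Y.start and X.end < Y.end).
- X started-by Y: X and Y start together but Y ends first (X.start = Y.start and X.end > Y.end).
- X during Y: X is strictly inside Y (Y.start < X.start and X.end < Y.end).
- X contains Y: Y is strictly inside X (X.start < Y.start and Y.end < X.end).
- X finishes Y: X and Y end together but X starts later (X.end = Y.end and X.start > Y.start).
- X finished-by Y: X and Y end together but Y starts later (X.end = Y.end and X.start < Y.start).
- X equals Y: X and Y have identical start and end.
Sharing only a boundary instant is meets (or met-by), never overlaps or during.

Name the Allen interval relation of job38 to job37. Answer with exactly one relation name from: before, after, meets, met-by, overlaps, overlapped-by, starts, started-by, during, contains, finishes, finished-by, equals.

before

job38 = [t=313, t=536]; job37 = [t=711, t=931].
Compare endpoints: job38.start < job37.start, job38.start < job37.end, job38.end < job37.start, job38.end < job37.end.
That pattern is 'before'.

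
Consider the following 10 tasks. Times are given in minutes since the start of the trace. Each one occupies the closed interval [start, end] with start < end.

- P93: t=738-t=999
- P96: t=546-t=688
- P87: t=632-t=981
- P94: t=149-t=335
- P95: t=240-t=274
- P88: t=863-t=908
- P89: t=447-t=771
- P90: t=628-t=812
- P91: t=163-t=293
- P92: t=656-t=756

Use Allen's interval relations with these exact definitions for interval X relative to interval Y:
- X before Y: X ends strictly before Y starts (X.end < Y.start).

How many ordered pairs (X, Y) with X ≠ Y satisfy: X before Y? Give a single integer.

Checking all 90 ordered pairs for relation 'before'; matching pairs in alphabetical order:
(P89, P88): P89 before P88 ✓
(P90, P88): P90 before P88 ✓
(P91, P87): P91 before P87 ✓
(P91, P88): P91 before P88 ✓
(P91, P89): P91 before P89 ✓
(P91, P90): P91 before P90 ✓
(P91, P92): P91 before P92 ✓
(P91, P93): P91 before P93 ✓
(P91, P96): P91 before P96 ✓
(P92, P88): P92 before P88 ✓
(P94, P87): P94 before P87 ✓
(P94, P88): P94 before P88 ✓
(P94, P89): P94 before P89 ✓
(P94, P90): P94 before P90 ✓
(P94, P92): P94 before P92 ✓
(P94, P93): P94 before P93 ✓
(P94, P96): P94 before P96 ✓
(P95, P87): P95 before P87 ✓
(P95, P88): P95 before P88 ✓
(P95, P89): P95 before P89 ✓
(P95, P90): P95 before P90 ✓
(P95, P92): P95 before P92 ✓
(P95, P93): P95 before P93 ✓
(P95, P96): P95 before P96 ✓
... plus 2 further pairs not listed.
Count: 26.

26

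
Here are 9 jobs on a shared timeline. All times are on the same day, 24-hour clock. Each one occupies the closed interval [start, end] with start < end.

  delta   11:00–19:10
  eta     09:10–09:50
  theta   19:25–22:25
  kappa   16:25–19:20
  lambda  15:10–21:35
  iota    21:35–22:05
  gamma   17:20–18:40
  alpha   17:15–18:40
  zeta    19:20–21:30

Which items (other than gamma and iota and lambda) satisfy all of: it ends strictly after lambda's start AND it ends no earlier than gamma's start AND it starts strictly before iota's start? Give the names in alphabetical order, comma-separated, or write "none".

alpha, delta, kappa, theta, zeta

Conditions: its end is strictly after lambda's start (X.end > 15:10) AND its end is no earlier than gamma's start (X.end >= 17:20) AND its start is strictly before iota's start (X.start < 21:35).
alpha: end 18:40 > 15:10? ✓; end 18:40 >= 17:20? ✓; start 17:15 < 21:35? ✓ → yes.
delta: end 19:10 > 15:10? ✓; end 19:10 >= 17:20? ✓; start 11:00 < 21:35? ✓ → yes.
eta: end 09:50 > 15:10? ✗; end 09:50 >= 17:20? ✗; start 09:10 < 21:35? ✓ → no.
kappa: end 19:20 > 15:10? ✓; end 19:20 >= 17:20? ✓; start 16:25 < 21:35? ✓ → yes.
theta: end 22:25 > 15:10? ✓; end 22:25 >= 17:20? ✓; start 19:25 < 21:35? ✓ → yes.
zeta: end 21:30 > 15:10? ✓; end 21:30 >= 17:20? ✓; start 19:20 < 21:35? ✓ → yes.
Result: alpha, delta, kappa, theta, zeta.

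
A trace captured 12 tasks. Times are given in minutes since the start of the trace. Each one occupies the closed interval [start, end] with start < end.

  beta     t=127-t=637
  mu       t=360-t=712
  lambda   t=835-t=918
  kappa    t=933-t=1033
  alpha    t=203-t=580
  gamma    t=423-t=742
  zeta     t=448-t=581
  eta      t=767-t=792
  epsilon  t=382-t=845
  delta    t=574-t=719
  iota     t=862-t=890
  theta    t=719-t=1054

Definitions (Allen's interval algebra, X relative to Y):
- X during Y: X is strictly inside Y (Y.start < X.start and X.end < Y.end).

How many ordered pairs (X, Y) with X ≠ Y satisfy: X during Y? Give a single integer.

Checking all 132 ordered pairs for relation 'during'; matching pairs in alphabetical order:
(alpha, beta): alpha during beta ✓
(delta, epsilon): delta during epsilon ✓
(delta, gamma): delta during gamma ✓
(eta, epsilon): eta during epsilon ✓
(eta, theta): eta during theta ✓
(gamma, epsilon): gamma during epsilon ✓
(iota, lambda): iota during lambda ✓
(iota, theta): iota during theta ✓
(kappa, theta): kappa during theta ✓
(lambda, theta): lambda during theta ✓
(zeta, beta): zeta during beta ✓
(zeta, epsilon): zeta during epsilon ✓
(zeta, gamma): zeta during gamma ✓
(zeta, mu): zeta during mu ✓
Count: 14.

14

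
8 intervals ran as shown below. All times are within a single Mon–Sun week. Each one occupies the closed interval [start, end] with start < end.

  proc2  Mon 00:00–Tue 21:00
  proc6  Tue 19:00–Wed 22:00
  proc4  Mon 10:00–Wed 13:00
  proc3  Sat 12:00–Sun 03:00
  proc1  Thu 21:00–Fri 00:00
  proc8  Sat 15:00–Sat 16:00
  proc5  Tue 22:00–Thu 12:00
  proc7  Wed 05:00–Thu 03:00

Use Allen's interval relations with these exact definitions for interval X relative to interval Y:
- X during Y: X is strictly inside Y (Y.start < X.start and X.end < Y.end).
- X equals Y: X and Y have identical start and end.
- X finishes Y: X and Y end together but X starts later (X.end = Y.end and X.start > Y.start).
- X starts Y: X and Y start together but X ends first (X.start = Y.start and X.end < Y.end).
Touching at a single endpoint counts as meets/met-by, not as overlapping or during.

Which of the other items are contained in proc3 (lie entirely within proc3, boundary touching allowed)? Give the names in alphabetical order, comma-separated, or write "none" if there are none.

Target proc3 = [Sat 12:00, Sun 03:00].
proc1 [Thu 21:00, Fri 00:00] → before → no.
proc2 [Mon 00:00, Tue 21:00] → before → no.
proc4 [Mon 10:00, Wed 13:00] → before → no.
proc5 [Tue 22:00, Thu 12:00] → before → no.
proc6 [Tue 19:00, Wed 22:00] → before → no.
proc7 [Wed 05:00, Thu 03:00] → before → no.
proc8 [Sat 15:00, Sat 16:00] → during → yes.
Result: proc8.

proc8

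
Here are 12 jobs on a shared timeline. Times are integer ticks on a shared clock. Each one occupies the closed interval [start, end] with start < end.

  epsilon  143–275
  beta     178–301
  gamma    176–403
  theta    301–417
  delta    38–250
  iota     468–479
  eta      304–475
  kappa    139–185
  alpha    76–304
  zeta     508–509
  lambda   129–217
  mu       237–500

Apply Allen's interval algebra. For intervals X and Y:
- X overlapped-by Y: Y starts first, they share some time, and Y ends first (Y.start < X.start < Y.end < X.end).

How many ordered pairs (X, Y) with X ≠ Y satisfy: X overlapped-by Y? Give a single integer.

Checking all 132 ordered pairs for relation 'overlapped-by'; matching pairs in alphabetical order:
(alpha, delta): alpha overlapped-by delta ✓
(beta, delta): beta overlapped-by delta ✓
(beta, epsilon): beta overlapped-by epsilon ✓
(beta, kappa): beta overlapped-by kappa ✓
(beta, lambda): beta overlapped-by lambda ✓
(epsilon, delta): epsilon overlapped-by delta ✓
(epsilon, kappa): epsilon overlapped-by kappa ✓
(epsilon, lambda): epsilon overlapped-by lambda ✓
(eta, gamma): eta overlapped-by gamma ✓
(eta, theta): eta overlapped-by theta ✓
(gamma, alpha): gamma overlapped-by alpha ✓
(gamma, delta): gamma overlapped-by delta ✓
(gamma, epsilon): gamma overlapped-by epsilon ✓
(gamma, kappa): gamma overlapped-by kappa ✓
(gamma, lambda): gamma overlapped-by lambda ✓
(iota, eta): iota overlapped-by eta ✓
(mu, alpha): mu overlapped-by alpha ✓
(mu, beta): mu overlapped-by beta ✓
(mu, delta): mu overlapped-by delta ✓
(mu, epsilon): mu overlapped-by epsilon ✓
(mu, gamma): mu overlapped-by gamma ✓
(theta, alpha): theta overlapped-by alpha ✓
(theta, gamma): theta overlapped-by gamma ✓
Count: 23.

23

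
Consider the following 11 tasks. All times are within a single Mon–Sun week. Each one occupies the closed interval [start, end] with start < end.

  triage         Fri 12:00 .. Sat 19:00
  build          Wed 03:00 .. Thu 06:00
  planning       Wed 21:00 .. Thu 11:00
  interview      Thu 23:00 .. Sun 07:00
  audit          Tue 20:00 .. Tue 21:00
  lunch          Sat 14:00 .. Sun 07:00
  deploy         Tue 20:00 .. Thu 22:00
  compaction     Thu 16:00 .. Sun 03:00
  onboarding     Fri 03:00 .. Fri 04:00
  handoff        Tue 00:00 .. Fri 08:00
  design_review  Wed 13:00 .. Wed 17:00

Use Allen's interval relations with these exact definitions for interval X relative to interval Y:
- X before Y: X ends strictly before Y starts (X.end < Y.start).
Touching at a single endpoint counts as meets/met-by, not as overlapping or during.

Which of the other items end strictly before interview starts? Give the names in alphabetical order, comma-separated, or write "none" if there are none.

audit, build, deploy, design_review, planning

Target interview = [Thu 23:00, Sun 07:00].
audit [Tue 20:00, Tue 21:00] → before → yes.
build [Wed 03:00, Thu 06:00] → before → yes.
compaction [Thu 16:00, Sun 03:00] → overlaps → no.
deploy [Tue 20:00, Thu 22:00] → before → yes.
design_review [Wed 13:00, Wed 17:00] → before → yes.
handoff [Tue 00:00, Fri 08:00] → overlaps → no.
lunch [Sat 14:00, Sun 07:00] → finishes → no.
onboarding [Fri 03:00, Fri 04:00] → during → no.
planning [Wed 21:00, Thu 11:00] → before → yes.
triage [Fri 12:00, Sat 19:00] → during → no.
Result: audit, build, deploy, design_review, planning.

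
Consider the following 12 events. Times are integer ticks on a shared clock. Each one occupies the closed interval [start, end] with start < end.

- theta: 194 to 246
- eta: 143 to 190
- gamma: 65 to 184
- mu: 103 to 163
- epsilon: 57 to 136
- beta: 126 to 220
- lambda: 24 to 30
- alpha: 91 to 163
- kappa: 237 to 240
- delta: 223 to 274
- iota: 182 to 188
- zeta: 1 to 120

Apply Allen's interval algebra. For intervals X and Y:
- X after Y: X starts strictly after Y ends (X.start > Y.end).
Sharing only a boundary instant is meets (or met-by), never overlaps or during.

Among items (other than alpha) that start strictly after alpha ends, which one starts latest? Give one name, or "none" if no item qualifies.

kappa

Target alpha = [91, 163].
beta [126, 220] → overlapped-by → excluded.
delta [223, 274] → after → candidate.
epsilon [57, 136] → overlaps → excluded.
eta [143, 190] → overlapped-by → excluded.
gamma [65, 184] → contains → excluded.
iota [182, 188] → after → candidate.
kappa [237, 240] → after → candidate.
lambda [24, 30] → before → excluded.
mu [103, 163] → finishes → excluded.
theta [194, 246] → after → candidate.
zeta [1, 120] → overlaps → excluded.
Among candidates, latest start is 237 → kappa.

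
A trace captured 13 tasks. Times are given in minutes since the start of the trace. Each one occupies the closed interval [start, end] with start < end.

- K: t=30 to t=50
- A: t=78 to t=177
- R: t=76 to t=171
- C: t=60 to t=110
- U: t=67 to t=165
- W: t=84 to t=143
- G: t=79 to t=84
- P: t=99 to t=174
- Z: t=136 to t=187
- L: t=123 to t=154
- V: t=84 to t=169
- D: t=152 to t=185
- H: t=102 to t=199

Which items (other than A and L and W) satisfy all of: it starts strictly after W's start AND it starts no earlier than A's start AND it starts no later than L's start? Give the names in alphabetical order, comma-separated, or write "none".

Conditions: its start is strictly after W's start (X.start > t=84) AND its start is no earlier than A's start (X.start >= t=78) AND its start is no later than L's start (X.start <= t=123).
C: start t=60 > t=84? ✗; start t=60 >= t=78? ✗; start t=60 <= t=123? ✓ → no.
D: start t=152 > t=84? ✓; start t=152 >= t=78? ✓; start t=152 <= t=123? ✗ → no.
G: start t=79 > t=84? ✗; start t=79 >= t=78? ✓; start t=79 <= t=123? ✓ → no.
H: start t=102 > t=84? ✓; start t=102 >= t=78? ✓; start t=102 <= t=123? ✓ → yes.
K: start t=30 > t=84? ✗; start t=30 >= t=78? ✗; start t=30 <= t=123? ✓ → no.
P: start t=99 > t=84? ✓; start t=99 >= t=78? ✓; start t=99 <= t=123? ✓ → yes.
R: start t=76 > t=84? ✗; start t=76 >= t=78? ✗; start t=76 <= t=123? ✓ → no.
U: start t=67 > t=84? ✗; start t=67 >= t=78? ✗; start t=67 <= t=123? ✓ → no.
V: start t=84 > t=84? ✗; start t=84 >= t=78? ✓; start t=84 <= t=123? ✓ → no.
Z: start t=136 > t=84? ✓; start t=136 >= t=78? ✓; start t=136 <= t=123? ✗ → no.
Result: H, P.

H, P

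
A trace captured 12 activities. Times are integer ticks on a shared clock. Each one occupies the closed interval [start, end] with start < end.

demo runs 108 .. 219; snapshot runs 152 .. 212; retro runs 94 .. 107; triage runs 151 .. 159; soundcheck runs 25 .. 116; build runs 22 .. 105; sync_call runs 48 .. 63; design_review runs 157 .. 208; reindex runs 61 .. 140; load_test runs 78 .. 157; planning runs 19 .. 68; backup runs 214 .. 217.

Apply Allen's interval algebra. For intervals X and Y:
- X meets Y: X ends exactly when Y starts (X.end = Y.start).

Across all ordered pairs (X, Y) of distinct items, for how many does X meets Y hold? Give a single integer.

Checking all 132 ordered pairs for relation 'meets'; matching pairs in alphabetical order:
(load_test, design_review): load_test meets design_review ✓
Count: 1.

1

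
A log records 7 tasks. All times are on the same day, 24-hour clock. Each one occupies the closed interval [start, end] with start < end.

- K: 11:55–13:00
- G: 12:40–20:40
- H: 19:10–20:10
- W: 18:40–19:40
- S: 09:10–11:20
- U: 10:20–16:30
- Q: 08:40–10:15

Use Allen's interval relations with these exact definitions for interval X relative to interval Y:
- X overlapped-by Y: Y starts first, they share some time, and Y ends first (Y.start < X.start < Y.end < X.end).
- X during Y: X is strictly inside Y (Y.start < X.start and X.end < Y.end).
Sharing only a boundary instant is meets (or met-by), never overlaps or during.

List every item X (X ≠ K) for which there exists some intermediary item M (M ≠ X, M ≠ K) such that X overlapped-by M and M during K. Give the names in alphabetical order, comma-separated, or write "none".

Target K = [11:55, 13:00].
Intermediaries M with M during K: none.
Union: none.

none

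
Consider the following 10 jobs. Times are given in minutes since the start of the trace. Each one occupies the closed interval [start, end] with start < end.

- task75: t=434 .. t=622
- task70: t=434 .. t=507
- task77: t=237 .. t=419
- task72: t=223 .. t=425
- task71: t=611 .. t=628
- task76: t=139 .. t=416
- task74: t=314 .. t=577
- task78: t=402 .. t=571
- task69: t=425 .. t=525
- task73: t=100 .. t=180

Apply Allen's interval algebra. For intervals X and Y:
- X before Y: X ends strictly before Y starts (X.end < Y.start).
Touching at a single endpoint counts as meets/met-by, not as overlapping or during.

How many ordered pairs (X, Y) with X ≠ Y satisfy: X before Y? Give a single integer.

23

Checking all 90 ordered pairs for relation 'before'; matching pairs in alphabetical order:
(task69, task71): task69 before task71 ✓
(task70, task71): task70 before task71 ✓
(task72, task70): task72 before task70 ✓
(task72, task71): task72 before task71 ✓
(task72, task75): task72 before task75 ✓
(task73, task69): task73 before task69 ✓
(task73, task70): task73 before task70 ✓
(task73, task71): task73 before task71 ✓
(task73, task72): task73 before task72 ✓
(task73, task74): task73 before task74 ✓
(task73, task75): task73 before task75 ✓
(task73, task77): task73 before task77 ✓
(task73, task78): task73 before task78 ✓
(task74, task71): task74 before task71 ✓
(task76, task69): task76 before task69 ✓
(task76, task70): task76 before task70 ✓
(task76, task71): task76 before task71 ✓
(task76, task75): task76 before task75 ✓
(task77, task69): task77 before task69 ✓
(task77, task70): task77 before task70 ✓
(task77, task71): task77 before task71 ✓
(task77, task75): task77 before task75 ✓
(task78, task71): task78 before task71 ✓
Count: 23.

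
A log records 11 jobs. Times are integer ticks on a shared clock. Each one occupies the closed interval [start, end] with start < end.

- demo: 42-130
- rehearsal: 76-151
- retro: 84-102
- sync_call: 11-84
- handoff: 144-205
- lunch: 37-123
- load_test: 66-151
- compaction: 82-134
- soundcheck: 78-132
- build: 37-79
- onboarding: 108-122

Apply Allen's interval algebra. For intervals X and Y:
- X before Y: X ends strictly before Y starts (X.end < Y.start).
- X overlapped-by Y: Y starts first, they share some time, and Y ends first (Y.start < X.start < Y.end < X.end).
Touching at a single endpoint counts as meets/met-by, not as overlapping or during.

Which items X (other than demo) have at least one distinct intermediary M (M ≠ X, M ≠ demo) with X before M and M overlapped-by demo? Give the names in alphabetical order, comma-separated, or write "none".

Target demo = [42, 130].
Intermediaries M with M overlapped-by demo: compaction, load_test, rehearsal, soundcheck.
Via compaction — items with X before compaction: build.
Via load_test — items with X before load_test: none.
Via rehearsal — items with X before rehearsal: none.
Via soundcheck — items with X before soundcheck: none.
Union: build.

build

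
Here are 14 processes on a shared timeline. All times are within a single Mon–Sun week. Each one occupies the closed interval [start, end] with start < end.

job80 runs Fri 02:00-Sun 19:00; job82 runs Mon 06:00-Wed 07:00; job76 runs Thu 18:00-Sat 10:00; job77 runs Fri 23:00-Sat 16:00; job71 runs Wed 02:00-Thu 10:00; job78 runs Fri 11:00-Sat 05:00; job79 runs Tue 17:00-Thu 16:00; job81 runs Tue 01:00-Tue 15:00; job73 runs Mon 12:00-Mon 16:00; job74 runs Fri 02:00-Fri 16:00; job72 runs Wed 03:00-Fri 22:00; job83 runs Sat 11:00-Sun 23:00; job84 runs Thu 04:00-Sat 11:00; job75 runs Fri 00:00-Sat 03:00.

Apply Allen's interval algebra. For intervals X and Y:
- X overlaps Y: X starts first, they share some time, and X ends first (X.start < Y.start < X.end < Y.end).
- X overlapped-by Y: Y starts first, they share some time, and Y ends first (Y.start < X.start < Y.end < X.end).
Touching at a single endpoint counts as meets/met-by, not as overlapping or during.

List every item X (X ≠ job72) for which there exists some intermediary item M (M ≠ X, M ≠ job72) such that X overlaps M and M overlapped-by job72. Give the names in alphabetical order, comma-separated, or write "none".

Target job72 = [Wed 03:00, Fri 22:00].
Intermediaries M with M overlapped-by job72: job75, job76, job78, job80, job84.
Via job75 — items with X overlaps job75: none.
Via job76 — items with X overlaps job76: none.
Via job78 — items with X overlaps job78: job74, job75.
Via job80 — items with X overlaps job80: job75, job76, job84.
Via job84 — items with X overlaps job84: job71, job79.
Union: job71, job74, job75, job76, job79, job84.

job71, job74, job75, job76, job79, job84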